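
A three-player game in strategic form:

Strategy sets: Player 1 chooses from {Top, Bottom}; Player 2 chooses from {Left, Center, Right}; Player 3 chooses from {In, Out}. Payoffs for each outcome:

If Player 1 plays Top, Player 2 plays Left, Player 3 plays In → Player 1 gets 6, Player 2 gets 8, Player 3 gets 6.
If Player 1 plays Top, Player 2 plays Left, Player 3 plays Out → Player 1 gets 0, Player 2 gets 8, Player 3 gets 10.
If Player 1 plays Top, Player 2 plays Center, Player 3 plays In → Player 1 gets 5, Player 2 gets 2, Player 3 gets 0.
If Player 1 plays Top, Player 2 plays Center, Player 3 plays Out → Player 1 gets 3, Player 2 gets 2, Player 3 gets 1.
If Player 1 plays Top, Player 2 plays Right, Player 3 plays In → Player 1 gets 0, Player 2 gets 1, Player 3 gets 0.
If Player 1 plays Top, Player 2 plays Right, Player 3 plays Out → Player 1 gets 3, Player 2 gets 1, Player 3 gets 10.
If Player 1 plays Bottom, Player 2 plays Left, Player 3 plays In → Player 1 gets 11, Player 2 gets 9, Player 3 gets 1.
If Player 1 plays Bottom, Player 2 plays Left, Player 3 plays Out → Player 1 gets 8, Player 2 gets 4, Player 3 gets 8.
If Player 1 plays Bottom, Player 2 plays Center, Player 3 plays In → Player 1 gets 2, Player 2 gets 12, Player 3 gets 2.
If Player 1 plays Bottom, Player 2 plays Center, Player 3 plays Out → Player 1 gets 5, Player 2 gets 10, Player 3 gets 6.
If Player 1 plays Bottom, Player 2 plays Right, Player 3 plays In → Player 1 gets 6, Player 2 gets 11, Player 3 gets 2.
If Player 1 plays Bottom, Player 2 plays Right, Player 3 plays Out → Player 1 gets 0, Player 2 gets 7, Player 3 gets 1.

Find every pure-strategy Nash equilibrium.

(Top, Left, In): Player 1 can switch to Bottom (6 → 11). Not NE.
(Top, Left, Out): Player 1 can switch to Bottom (0 → 8). Not NE.
(Top, Center, In): Player 2 can switch to Left (2 → 8). Not NE.
(Top, Center, Out): Player 1 can switch to Bottom (3 → 5). Not NE.
(Top, Right, In): Player 1 can switch to Bottom (0 → 6). Not NE.
(Top, Right, Out): Player 2 can switch to Left (1 → 8). Not NE.
(Bottom, Left, In): Player 2 can switch to Center (9 → 12). Not NE.
(Bottom, Left, Out): Player 2 can switch to Center (4 → 10). Not NE.
(Bottom, Center, Out): Player 1 gets 5, best alternative 3; Player 2 gets 10, best alternative 7; Player 3 gets 6, best alternative 2. No profitable deviation — NE.
(The remaining 3 profiles each have a profitable deviation by the same check.)

(Bottom, Center, Out)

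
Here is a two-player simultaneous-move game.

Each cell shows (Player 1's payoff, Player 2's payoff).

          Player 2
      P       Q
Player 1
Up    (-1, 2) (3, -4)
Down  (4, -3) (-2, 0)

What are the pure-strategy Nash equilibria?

Player 1 against P: payoffs -1, 4 → best response Down.
Player 1 against Q: payoffs 3, -2 → best response Up.
Player 2 against Up: payoffs 2, -4 → best response P.
Player 2 against Down: payoffs -3, 0 → best response Q.
No profile is a mutual best response for all players.

This game has no pure Nash equilibrium.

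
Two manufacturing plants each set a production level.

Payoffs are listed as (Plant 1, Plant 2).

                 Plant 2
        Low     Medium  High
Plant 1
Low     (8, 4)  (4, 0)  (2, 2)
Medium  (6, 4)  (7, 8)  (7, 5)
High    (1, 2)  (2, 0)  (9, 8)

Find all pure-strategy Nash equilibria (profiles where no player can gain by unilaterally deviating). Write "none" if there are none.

Pure-strategy Nash equilibria: (Low, Low); (Medium, Medium); (High, High)

Plant 1 against Low: payoffs 8, 6, 1 → best response Low.
Plant 1 against Medium: payoffs 4, 7, 2 → best response Medium.
Plant 1 against High: payoffs 2, 7, 9 → best response High.
Plant 2 against Low: payoffs 4, 0, 2 → best response Low.
Plant 2 against Medium: payoffs 4, 8, 5 → best response Medium.
Plant 2 against High: payoffs 2, 0, 8 → best response High.
Mutual best responses: (Low, Low); (Medium, Medium); (High, High).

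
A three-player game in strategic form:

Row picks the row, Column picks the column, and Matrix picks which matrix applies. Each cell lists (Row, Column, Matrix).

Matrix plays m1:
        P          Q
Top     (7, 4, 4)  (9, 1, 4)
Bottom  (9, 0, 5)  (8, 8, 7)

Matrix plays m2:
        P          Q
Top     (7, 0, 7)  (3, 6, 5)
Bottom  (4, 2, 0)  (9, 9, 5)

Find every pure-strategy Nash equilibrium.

There is no pure-strategy Nash equilibrium.

Row against (P, m1): payoffs 7, 9 → best response Bottom.
Row against (P, m2): payoffs 7, 4 → best response Top.
Row against (Q, m1): payoffs 9, 8 → best response Top.
Row against (Q, m2): payoffs 3, 9 → best response Bottom.
Column against (Top, m1): payoffs 4, 1 → best response P.
Column against (Top, m2): payoffs 0, 6 → best response Q.
Column against (Bottom, m1): payoffs 0, 8 → best response Q.
Column against (Bottom, m2): payoffs 2, 9 → best response Q.
Matrix against (Top, P): payoffs 4, 7 → best response m2.
Matrix against (Top, Q): payoffs 4, 5 → best response m2.
Matrix against (Bottom, P): payoffs 5, 0 → best response m1.
Matrix against (Bottom, Q): payoffs 7, 5 → best response m1.
No profile is a mutual best response for all players.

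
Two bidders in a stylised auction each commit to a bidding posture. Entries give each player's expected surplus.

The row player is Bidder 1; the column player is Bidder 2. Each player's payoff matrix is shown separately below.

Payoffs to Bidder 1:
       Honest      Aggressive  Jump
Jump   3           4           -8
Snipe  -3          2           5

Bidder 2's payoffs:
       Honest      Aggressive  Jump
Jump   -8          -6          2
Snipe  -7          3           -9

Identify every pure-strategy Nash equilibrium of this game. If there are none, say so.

No pure-strategy Nash equilibrium.

Bidder 1 against Honest: payoffs 3, -3 → best response Jump.
Bidder 1 against Aggressive: payoffs 4, 2 → best response Jump.
Bidder 1 against Jump: payoffs -8, 5 → best response Snipe.
Bidder 2 against Jump: payoffs -8, -6, 2 → best response Jump.
Bidder 2 against Snipe: payoffs -7, 3, -9 → best response Aggressive.
No profile is a mutual best response for all players.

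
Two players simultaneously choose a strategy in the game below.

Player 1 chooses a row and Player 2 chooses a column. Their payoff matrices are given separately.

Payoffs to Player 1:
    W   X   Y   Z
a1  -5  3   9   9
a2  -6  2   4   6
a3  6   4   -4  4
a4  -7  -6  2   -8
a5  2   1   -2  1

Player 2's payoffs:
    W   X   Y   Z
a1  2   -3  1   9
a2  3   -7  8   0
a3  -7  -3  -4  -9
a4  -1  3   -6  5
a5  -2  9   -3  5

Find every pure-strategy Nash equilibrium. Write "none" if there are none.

Mark each player's best response to every combination of opponents' strategies; a profile where every player is best-responding is a pure Nash equilibrium.
Player 1 against W: payoffs -5, -6, 6, -7, 2 → best response a3.
Player 1 against X: payoffs 3, 2, 4, -6, 1 → best response a3.
Player 1 against Y: payoffs 9, 4, -4, 2, -2 → best response a1.
Player 1 against Z: payoffs 9, 6, 4, -8, 1 → best response a1.
Player 2 against a1: payoffs 2, -3, 1, 9 → best response Z.
Player 2 against a2: payoffs 3, -7, 8, 0 → best response Y.
Player 2 against a3: payoffs -7, -3, -4, -9 → best response X.
Player 2 against a4: payoffs -1, 3, -6, 5 → best response Z.
Player 2 against a5: payoffs -2, 9, -3, 5 → best response X.
Mutual best responses: (a1, Z); (a3, X).

The pure Nash equilibria are (a1, Z) and (a3, X).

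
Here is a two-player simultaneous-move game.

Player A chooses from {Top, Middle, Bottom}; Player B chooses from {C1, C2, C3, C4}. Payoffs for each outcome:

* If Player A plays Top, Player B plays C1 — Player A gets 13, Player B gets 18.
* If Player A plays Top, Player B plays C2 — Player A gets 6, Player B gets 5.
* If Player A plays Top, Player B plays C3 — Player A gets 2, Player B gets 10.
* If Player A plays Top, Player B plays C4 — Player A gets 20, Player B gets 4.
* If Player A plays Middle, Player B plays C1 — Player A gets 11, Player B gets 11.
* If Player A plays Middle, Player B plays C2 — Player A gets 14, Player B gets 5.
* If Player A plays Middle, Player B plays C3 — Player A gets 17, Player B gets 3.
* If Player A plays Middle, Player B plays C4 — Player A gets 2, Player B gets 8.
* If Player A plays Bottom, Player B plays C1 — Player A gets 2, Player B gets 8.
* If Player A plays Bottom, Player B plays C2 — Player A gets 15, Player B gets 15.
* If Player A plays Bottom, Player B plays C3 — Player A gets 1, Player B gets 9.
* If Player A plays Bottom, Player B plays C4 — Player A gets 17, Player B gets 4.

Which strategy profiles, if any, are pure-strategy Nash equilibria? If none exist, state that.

(Top, C1): Player A gets 13, best alternative 11; Player B gets 18, best alternative 10. No profitable deviation — NE.
(Top, C2): Player A can switch to Middle (6 → 14). Not NE.
(Top, C3): Player A can switch to Middle (2 → 17). Not NE.
(Top, C4): Player B can switch to C1 (4 → 18). Not NE.
(Middle, C1): Player A can switch to Top (11 → 13). Not NE.
(Middle, C2): Player A can switch to Bottom (14 → 15). Not NE.
(Middle, C3): Player B can switch to C1 (3 → 11). Not NE.
(Middle, C4): Player A can switch to Top (2 → 20). Not NE.
(Bottom, C1): Player A can switch to Top (2 → 13). Not NE.
(Bottom, C2): Player A gets 15, best alternative 14; Player B gets 15, best alternative 9. No profitable deviation — NE.
(Bottom, C3): Player A can switch to Top (1 → 2). Not NE.
(Bottom, C4): Player A can switch to Top (17 → 20). Not NE.

The pure Nash equilibria are (Top, C1); (Bottom, C2).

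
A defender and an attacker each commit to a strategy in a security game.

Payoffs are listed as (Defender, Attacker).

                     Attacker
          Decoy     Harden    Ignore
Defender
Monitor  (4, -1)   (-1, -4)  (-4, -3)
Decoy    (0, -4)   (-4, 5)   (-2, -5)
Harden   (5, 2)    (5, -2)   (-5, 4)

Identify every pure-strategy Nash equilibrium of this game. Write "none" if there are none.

This game has no pure Nash equilibrium.

For each strategy profile, look for a profitable unilateral deviation.
(Monitor, Decoy): Defender can switch to Harden (4 → 5). Not NE.
(Monitor, Harden): Defender can switch to Harden (-1 → 5). Not NE.
(Monitor, Ignore): Defender can switch to Decoy (-4 → -2). Not NE.
(Decoy, Decoy): Defender can switch to Monitor (0 → 4). Not NE.
(Decoy, Harden): Defender can switch to Monitor (-4 → -1). Not NE.
(Decoy, Ignore): Attacker can switch to Decoy (-5 → -4). Not NE.
(Harden, Decoy): Attacker can switch to Ignore (2 → 4). Not NE.
(Harden, Harden): Attacker can switch to Decoy (-2 → 2). Not NE.
(Harden, Ignore): Defender can switch to Monitor (-5 → -4). Not NE.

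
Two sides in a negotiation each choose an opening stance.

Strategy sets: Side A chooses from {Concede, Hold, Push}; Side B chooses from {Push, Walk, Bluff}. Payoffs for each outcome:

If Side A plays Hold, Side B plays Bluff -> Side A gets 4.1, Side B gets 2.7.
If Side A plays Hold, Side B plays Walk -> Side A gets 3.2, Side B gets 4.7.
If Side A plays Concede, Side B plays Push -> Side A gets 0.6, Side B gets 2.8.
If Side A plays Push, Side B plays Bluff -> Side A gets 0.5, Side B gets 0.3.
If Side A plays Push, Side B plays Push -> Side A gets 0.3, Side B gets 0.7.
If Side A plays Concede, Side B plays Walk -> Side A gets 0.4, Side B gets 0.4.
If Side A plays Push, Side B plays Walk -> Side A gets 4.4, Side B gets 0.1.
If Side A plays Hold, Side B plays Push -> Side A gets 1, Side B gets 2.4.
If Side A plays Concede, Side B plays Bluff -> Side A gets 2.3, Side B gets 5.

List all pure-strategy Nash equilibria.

(Concede, Push): Side A can switch to Hold (0.6 → 1). Not NE.
(Concede, Walk): Side A can switch to Hold (0.4 → 3.2). Not NE.
(Concede, Bluff): Side A can switch to Hold (2.3 → 4.1). Not NE.
(Hold, Push): Side B can switch to Walk (2.4 → 4.7). Not NE.
(Hold, Walk): Side A can switch to Push (3.2 → 4.4). Not NE.
(Hold, Bluff): Side B can switch to Walk (2.7 → 4.7). Not NE.
(Push, Push): Side A can switch to Concede (0.3 → 0.6). Not NE.
(Push, Walk): Side B can switch to Push (0.1 → 0.7). Not NE.
(Push, Bluff): Side A can switch to Concede (0.5 → 2.3). Not NE.

none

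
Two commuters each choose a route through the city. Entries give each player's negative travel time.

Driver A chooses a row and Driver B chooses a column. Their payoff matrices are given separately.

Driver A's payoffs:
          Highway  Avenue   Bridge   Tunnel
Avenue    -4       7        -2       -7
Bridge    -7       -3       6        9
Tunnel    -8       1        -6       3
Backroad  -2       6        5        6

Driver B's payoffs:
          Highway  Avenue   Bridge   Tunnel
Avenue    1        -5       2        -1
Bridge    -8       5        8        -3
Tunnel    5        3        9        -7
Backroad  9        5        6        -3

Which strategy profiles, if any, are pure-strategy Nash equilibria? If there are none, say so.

For each player, find the best response to each opponent profile; mutual best responses are the pure NE.
Driver A against Highway: payoffs -4, -7, -8, -2 → best response Backroad.
Driver A against Avenue: payoffs 7, -3, 1, 6 → best response Avenue.
Driver A against Bridge: payoffs -2, 6, -6, 5 → best response Bridge.
Driver A against Tunnel: payoffs -7, 9, 3, 6 → best response Bridge.
Driver B against Avenue: payoffs 1, -5, 2, -1 → best response Bridge.
Driver B against Bridge: payoffs -8, 5, 8, -3 → best response Bridge.
Driver B against Tunnel: payoffs 5, 3, 9, -7 → best response Bridge.
Driver B against Backroad: payoffs 9, 5, 6, -3 → best response Highway.
Mutual best responses: (Bridge, Bridge); (Backroad, Highway).

Pure-strategy Nash equilibria: (Bridge, Bridge); (Backroad, Highway)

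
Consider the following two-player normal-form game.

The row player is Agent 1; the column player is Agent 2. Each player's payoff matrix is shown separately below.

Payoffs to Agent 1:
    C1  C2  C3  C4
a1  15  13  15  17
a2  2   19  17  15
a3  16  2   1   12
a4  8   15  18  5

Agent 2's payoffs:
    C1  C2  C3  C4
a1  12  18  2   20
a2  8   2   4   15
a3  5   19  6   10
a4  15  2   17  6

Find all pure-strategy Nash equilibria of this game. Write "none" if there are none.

(a1, C4); (a4, C3)

Agent 1 against C1: payoffs 15, 2, 16, 8 → best response a3.
Agent 1 against C2: payoffs 13, 19, 2, 15 → best response a2.
Agent 1 against C3: payoffs 15, 17, 1, 18 → best response a4.
Agent 1 against C4: payoffs 17, 15, 12, 5 → best response a1.
Agent 2 against a1: payoffs 12, 18, 2, 20 → best response C4.
Agent 2 against a2: payoffs 8, 2, 4, 15 → best response C4.
Agent 2 against a3: payoffs 5, 19, 6, 10 → best response C2.
Agent 2 against a4: payoffs 15, 2, 17, 6 → best response C3.
Mutual best responses: (a1, C4); (a4, C3).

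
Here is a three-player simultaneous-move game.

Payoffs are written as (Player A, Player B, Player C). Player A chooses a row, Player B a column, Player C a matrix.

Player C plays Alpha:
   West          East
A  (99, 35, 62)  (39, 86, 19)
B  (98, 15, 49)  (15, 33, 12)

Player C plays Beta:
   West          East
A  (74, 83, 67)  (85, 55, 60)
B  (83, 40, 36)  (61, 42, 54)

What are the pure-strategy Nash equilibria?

For each player, find the best response to each opponent profile; mutual best responses are the pure NE.
Player A against (West, Alpha): payoffs 99, 98 → best response A.
Player A against (West, Beta): payoffs 74, 83 → best response B.
Player A against (East, Alpha): payoffs 39, 15 → best response A.
Player A against (East, Beta): payoffs 85, 61 → best response A.
Player B against (A, Alpha): payoffs 35, 86 → best response East.
Player B against (A, Beta): payoffs 83, 55 → best response West.
Player B against (B, Alpha): payoffs 15, 33 → best response East.
Player B against (B, Beta): payoffs 40, 42 → best response East.
Player C against (A, West): payoffs 62, 67 → best response Beta.
Player C against (A, East): payoffs 19, 60 → best response Beta.
Player C against (B, West): payoffs 49, 36 → best response Alpha.
Player C against (B, East): payoffs 12, 54 → best response Beta.
No profile is a mutual best response for all players.

none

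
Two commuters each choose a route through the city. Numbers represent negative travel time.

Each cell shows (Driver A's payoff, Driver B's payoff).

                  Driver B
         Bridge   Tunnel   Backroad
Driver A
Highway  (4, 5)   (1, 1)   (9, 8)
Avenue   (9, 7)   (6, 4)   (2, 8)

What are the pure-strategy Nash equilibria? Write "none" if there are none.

For each strategy profile, look for a profitable unilateral deviation.
(Highway, Bridge): Driver A can switch to Avenue (4 → 9). Not NE.
(Highway, Tunnel): Driver A can switch to Avenue (1 → 6). Not NE.
(Highway, Backroad): Driver A gets 9, best alternative 2; Driver B gets 8, best alternative 5. No profitable deviation — NE.
(Avenue, Bridge): Driver B can switch to Backroad (7 → 8). Not NE.
(Avenue, Tunnel): Driver B can switch to Bridge (4 → 7). Not NE.
(Avenue, Backroad): Driver A can switch to Highway (2 → 9). Not NE.

Pure NE: (Highway, Backroad)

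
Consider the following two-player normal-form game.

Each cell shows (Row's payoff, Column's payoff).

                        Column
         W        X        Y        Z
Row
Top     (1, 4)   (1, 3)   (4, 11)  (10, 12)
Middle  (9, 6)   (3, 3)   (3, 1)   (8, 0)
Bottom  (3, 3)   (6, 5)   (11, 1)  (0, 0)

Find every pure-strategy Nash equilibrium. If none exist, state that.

Mark each player's best response to every combination of opponents' strategies; a profile where every player is best-responding is a pure Nash equilibrium.
Row against W: payoffs 1, 9, 3 → best response Middle.
Row against X: payoffs 1, 3, 6 → best response Bottom.
Row against Y: payoffs 4, 3, 11 → best response Bottom.
Row against Z: payoffs 10, 8, 0 → best response Top.
Column against Top: payoffs 4, 3, 11, 12 → best response Z.
Column against Middle: payoffs 6, 3, 1, 0 → best response W.
Column against Bottom: payoffs 3, 5, 1, 0 → best response X.
Mutual best responses: (Top, Z); (Middle, W); (Bottom, X).

The pure Nash equilibria are (Top, Z), (Middle, W), (Bottom, X).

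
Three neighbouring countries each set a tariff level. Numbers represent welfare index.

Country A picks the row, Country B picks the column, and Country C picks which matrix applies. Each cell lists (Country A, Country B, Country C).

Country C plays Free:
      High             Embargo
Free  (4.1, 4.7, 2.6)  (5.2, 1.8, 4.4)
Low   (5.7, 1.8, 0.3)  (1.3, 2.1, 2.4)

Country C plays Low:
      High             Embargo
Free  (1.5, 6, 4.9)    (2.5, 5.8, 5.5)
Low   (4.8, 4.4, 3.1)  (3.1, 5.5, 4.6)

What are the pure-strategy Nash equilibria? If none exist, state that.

(Low, Embargo, Low)

Country A against (High, Free): payoffs 4.1, 5.7 → best response Low.
Country A against (High, Low): payoffs 1.5, 4.8 → best response Low.
Country A against (Embargo, Free): payoffs 5.2, 1.3 → best response Free.
Country A against (Embargo, Low): payoffs 2.5, 3.1 → best response Low.
Country B against (Free, Free): payoffs 4.7, 1.8 → best response High.
Country B against (Free, Low): payoffs 6, 5.8 → best response High.
Country B against (Low, Free): payoffs 1.8, 2.1 → best response Embargo.
Country B against (Low, Low): payoffs 4.4, 5.5 → best response Embargo.
Country C against (Free, High): payoffs 2.6, 4.9 → best response Low.
Country C against (Free, Embargo): payoffs 4.4, 5.5 → best response Low.
Country C against (Low, High): payoffs 0.3, 3.1 → best response Low.
Country C against (Low, Embargo): payoffs 2.4, 4.6 → best response Low.
Mutual best responses: (Low, Embargo, Low).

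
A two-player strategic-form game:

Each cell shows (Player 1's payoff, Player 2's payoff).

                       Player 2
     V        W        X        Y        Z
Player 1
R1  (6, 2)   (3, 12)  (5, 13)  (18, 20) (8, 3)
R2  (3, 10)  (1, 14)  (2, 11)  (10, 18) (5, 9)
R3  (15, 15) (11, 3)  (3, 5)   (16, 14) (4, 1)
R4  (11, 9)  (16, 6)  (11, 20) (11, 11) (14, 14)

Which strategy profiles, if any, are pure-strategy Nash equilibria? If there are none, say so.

For each player, find the best response to each opponent profile; mutual best responses are the pure NE.
Player 1 against V: payoffs 6, 3, 15, 11 → best response R3.
Player 1 against W: payoffs 3, 1, 11, 16 → best response R4.
Player 1 against X: payoffs 5, 2, 3, 11 → best response R4.
Player 1 against Y: payoffs 18, 10, 16, 11 → best response R1.
Player 1 against Z: payoffs 8, 5, 4, 14 → best response R4.
Player 2 against R1: payoffs 2, 12, 13, 20, 3 → best response Y.
Player 2 against R2: payoffs 10, 14, 11, 18, 9 → best response Y.
Player 2 against R3: payoffs 15, 3, 5, 14, 1 → best response V.
Player 2 against R4: payoffs 9, 6, 20, 11, 14 → best response X.
Mutual best responses: (R1, Y); (R3, V); (R4, X).

Pure-strategy Nash equilibria: (R1, Y), (R3, V), (R4, X)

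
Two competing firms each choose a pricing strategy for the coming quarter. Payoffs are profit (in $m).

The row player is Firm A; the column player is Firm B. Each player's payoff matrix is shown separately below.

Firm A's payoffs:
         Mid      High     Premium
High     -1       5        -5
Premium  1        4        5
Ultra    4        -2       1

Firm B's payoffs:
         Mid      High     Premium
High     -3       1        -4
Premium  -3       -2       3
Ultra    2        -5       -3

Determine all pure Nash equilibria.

The pure Nash equilibria are (High, High); (Premium, Premium); (Ultra, Mid).

(High, Mid): Firm A can switch to Premium (-1 → 1). Not NE.
(High, High): Firm A gets 5, best alternative 4; Firm B gets 1, best alternative -3. No profitable deviation — NE.
(High, Premium): Firm A can switch to Premium (-5 → 5). Not NE.
(Premium, Mid): Firm A can switch to Ultra (1 → 4). Not NE.
(Premium, High): Firm A can switch to High (4 → 5). Not NE.
(Premium, Premium): Firm A gets 5, best alternative 1; Firm B gets 3, best alternative -2. No profitable deviation — NE.
(Ultra, Mid): Firm A gets 4, best alternative 1; Firm B gets 2, best alternative -3. No profitable deviation — NE.
(Ultra, High): Firm A can switch to High (-2 → 5). Not NE.
(Ultra, Premium): Firm A can switch to Premium (1 → 5). Not NE.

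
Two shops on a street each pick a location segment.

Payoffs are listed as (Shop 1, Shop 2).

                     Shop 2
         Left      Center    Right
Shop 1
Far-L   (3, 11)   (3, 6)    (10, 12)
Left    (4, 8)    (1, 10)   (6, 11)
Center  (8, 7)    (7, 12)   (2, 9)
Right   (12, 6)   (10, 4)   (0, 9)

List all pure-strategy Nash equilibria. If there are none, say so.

Shop 1 against Left: payoffs 3, 4, 8, 12 → best response Right.
Shop 1 against Center: payoffs 3, 1, 7, 10 → best response Right.
Shop 1 against Right: payoffs 10, 6, 2, 0 → best response Far-L.
Shop 2 against Far-L: payoffs 11, 6, 12 → best response Right.
Shop 2 against Left: payoffs 8, 10, 11 → best response Right.
Shop 2 against Center: payoffs 7, 12, 9 → best response Center.
Shop 2 against Right: payoffs 6, 4, 9 → best response Right.
Mutual best responses: (Far-L, Right).

The unique pure-strategy Nash equilibrium is (Far-L, Right).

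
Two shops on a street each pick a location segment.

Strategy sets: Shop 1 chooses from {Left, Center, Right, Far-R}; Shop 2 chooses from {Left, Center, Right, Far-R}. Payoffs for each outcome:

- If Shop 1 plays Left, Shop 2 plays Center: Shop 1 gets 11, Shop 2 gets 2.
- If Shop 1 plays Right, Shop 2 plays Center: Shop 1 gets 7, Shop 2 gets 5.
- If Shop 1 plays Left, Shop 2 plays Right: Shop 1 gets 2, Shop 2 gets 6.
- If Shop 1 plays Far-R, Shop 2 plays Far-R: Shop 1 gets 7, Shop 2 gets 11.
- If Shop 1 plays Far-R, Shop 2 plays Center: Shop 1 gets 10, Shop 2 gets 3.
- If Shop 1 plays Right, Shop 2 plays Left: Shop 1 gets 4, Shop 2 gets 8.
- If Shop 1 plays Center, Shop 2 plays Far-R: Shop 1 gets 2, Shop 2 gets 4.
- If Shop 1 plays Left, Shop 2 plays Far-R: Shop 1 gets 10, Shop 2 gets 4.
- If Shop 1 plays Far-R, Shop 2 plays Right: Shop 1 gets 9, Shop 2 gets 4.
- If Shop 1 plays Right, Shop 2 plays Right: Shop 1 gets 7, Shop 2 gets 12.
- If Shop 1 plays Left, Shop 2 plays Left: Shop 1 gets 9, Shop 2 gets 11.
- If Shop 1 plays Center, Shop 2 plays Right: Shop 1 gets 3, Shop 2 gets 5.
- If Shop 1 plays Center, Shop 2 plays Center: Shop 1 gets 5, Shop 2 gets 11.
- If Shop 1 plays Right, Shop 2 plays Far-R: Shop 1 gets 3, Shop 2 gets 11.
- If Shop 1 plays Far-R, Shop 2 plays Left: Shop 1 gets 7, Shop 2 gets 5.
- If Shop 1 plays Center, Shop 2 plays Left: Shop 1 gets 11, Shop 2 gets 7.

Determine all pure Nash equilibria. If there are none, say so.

Check each profile: it is a Nash equilibrium iff no player can strictly gain by switching unilaterally.
(Left, Left): Shop 1 can switch to Center (9 → 11). Not NE.
(Left, Center): Shop 2 can switch to Left (2 → 11). Not NE.
(Left, Right): Shop 1 can switch to Center (2 → 3). Not NE.
(Left, Far-R): Shop 2 can switch to Left (4 → 11). Not NE.
(Center, Left): Shop 2 can switch to Center (7 → 11). Not NE.
(Center, Center): Shop 1 can switch to Left (5 → 11). Not NE.
(Center, Right): Shop 1 can switch to Right (3 → 7). Not NE.
(Center, Far-R): Shop 1 can switch to Left (2 → 10). Not NE.
(The remaining 8 profiles each have a profitable deviation by the same check.)

No pure-strategy Nash equilibrium.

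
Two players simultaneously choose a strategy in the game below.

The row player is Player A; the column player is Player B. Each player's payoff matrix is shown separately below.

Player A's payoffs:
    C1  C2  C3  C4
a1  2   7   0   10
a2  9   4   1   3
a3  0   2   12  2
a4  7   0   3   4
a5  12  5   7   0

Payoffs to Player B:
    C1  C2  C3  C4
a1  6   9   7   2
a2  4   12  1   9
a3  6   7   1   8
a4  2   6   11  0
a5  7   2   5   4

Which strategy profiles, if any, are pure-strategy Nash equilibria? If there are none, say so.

Pure-strategy Nash equilibria: (a1, C2); (a5, C1)

(a1, C1): Player A can switch to a2 (2 → 9). Not NE.
(a1, C2): Player A gets 7, best alternative 5; Player B gets 9, best alternative 7. No profitable deviation — NE.
(a1, C3): Player A can switch to a2 (0 → 1). Not NE.
(a1, C4): Player B can switch to C1 (2 → 6). Not NE.
(a2, C1): Player A can switch to a5 (9 → 12). Not NE.
(a2, C2): Player A can switch to a1 (4 → 7). Not NE.
(a2, C3): Player A can switch to a3 (1 → 12). Not NE.
(a5, C1): Player A gets 12, best alternative 9; Player B gets 7, best alternative 5. No profitable deviation — NE.
(The remaining 12 profiles each have a profitable deviation by the same check.)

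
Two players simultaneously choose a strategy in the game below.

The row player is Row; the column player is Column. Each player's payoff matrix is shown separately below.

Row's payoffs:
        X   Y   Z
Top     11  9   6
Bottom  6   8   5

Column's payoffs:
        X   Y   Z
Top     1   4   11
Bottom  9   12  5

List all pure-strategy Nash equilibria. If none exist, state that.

(Top, Z)

Row against X: payoffs 11, 6 → best response Top.
Row against Y: payoffs 9, 8 → best response Top.
Row against Z: payoffs 6, 5 → best response Top.
Column against Top: payoffs 1, 4, 11 → best response Z.
Column against Bottom: payoffs 9, 12, 5 → best response Y.
Mutual best responses: (Top, Z).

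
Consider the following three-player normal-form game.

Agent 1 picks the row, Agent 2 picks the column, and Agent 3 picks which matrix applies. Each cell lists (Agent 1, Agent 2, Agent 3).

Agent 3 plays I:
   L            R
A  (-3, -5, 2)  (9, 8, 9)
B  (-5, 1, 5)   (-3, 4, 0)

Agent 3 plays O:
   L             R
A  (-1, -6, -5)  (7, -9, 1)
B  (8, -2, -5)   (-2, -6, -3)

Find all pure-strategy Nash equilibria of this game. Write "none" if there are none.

Pure NE: (A, R, I)

For each player, find the best response to each opponent profile; mutual best responses are the pure NE.
Agent 1 against (L, I): payoffs -3, -5 → best response A.
Agent 1 against (L, O): payoffs -1, 8 → best response B.
Agent 1 against (R, I): payoffs 9, -3 → best response A.
Agent 1 against (R, O): payoffs 7, -2 → best response A.
Agent 2 against (A, I): payoffs -5, 8 → best response R.
Agent 2 against (A, O): payoffs -6, -9 → best response L.
Agent 2 against (B, I): payoffs 1, 4 → best response R.
Agent 2 against (B, O): payoffs -2, -6 → best response L.
Agent 3 against (A, L): payoffs 2, -5 → best response I.
Agent 3 against (A, R): payoffs 9, 1 → best response I.
Agent 3 against (B, L): payoffs 5, -5 → best response I.
Agent 3 against (B, R): payoffs 0, -3 → best response I.
Mutual best responses: (A, R, I).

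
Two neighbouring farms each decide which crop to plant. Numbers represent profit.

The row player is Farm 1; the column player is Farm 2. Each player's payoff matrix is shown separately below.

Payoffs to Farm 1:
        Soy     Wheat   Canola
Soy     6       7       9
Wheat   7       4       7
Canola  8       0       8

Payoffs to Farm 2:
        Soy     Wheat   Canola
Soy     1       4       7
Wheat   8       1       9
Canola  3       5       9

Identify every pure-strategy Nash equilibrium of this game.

Pure NE: (Soy, Canola)

(Soy, Soy): Farm 1 can switch to Wheat (6 → 7). Not NE.
(Soy, Wheat): Farm 2 can switch to Canola (4 → 7). Not NE.
(Soy, Canola): Farm 1 gets 9, best alternative 8; Farm 2 gets 7, best alternative 4. No profitable deviation — NE.
(Wheat, Soy): Farm 1 can switch to Canola (7 → 8). Not NE.
(Wheat, Wheat): Farm 1 can switch to Soy (4 → 7). Not NE.
(Wheat, Canola): Farm 1 can switch to Soy (7 → 9). Not NE.
(Canola, Soy): Farm 2 can switch to Wheat (3 → 5). Not NE.
(Canola, Wheat): Farm 1 can switch to Soy (0 → 7). Not NE.
(Canola, Canola): Farm 1 can switch to Soy (8 → 9). Not NE.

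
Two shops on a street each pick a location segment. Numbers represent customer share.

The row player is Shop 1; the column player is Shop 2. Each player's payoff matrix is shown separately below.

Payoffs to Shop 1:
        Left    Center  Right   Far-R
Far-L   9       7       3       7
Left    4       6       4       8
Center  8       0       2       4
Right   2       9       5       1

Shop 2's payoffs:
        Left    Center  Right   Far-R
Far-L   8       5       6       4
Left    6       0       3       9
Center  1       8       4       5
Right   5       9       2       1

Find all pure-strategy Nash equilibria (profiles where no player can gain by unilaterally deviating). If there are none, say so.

(Far-L, Left), (Left, Far-R), (Right, Center)

For each player, find the best response to each opponent profile; mutual best responses are the pure NE.
Shop 1 against Left: payoffs 9, 4, 8, 2 → best response Far-L.
Shop 1 against Center: payoffs 7, 6, 0, 9 → best response Right.
Shop 1 against Right: payoffs 3, 4, 2, 5 → best response Right.
Shop 1 against Far-R: payoffs 7, 8, 4, 1 → best response Left.
Shop 2 against Far-L: payoffs 8, 5, 6, 4 → best response Left.
Shop 2 against Left: payoffs 6, 0, 3, 9 → best response Far-R.
Shop 2 against Center: payoffs 1, 8, 4, 5 → best response Center.
Shop 2 against Right: payoffs 5, 9, 2, 1 → best response Center.
Mutual best responses: (Far-L, Left); (Left, Far-R); (Right, Center).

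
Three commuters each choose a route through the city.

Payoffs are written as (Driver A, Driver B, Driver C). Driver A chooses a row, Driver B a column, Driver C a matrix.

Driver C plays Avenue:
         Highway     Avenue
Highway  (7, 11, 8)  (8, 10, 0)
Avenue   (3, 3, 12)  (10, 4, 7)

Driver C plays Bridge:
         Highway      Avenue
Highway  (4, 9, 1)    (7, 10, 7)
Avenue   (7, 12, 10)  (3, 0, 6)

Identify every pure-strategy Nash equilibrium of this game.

(Highway, Highway, Avenue): Driver A gets 7, best alternative 3; Driver B gets 11, best alternative 10; Driver C gets 8, best alternative 1. No profitable deviation — NE.
(Highway, Highway, Bridge): Driver A can switch to Avenue (4 → 7). Not NE.
(Highway, Avenue, Avenue): Driver A can switch to Avenue (8 → 10). Not NE.
(Highway, Avenue, Bridge): Driver A gets 7, best alternative 3; Driver B gets 10, best alternative 9; Driver C gets 7, best alternative 0. No profitable deviation — NE.
(Avenue, Highway, Avenue): Driver A can switch to Highway (3 → 7). Not NE.
(Avenue, Highway, Bridge): Driver C can switch to Avenue (10 → 12). Not NE.
(Avenue, Avenue, Avenue): Driver A gets 10, best alternative 8; Driver B gets 4, best alternative 3; Driver C gets 7, best alternative 6. No profitable deviation — NE.
(Avenue, Avenue, Bridge): Driver A can switch to Highway (3 → 7). Not NE.

(Highway, Highway, Avenue); (Highway, Avenue, Bridge); (Avenue, Avenue, Avenue)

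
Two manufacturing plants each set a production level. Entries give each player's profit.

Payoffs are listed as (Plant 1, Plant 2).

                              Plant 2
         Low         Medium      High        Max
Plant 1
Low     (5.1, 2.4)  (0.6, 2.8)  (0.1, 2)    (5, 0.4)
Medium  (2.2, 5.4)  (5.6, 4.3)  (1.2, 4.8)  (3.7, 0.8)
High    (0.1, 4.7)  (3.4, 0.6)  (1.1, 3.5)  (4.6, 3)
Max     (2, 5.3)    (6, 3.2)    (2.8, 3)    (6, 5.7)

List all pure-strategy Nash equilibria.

(Low, Low): Plant 2 can switch to Medium (2.4 → 2.8). Not NE.
(Low, Medium): Plant 1 can switch to Medium (0.6 → 5.6). Not NE.
(Low, High): Plant 1 can switch to Medium (0.1 → 1.2). Not NE.
(Low, Max): Plant 1 can switch to Max (5 → 6). Not NE.
(Medium, Low): Plant 1 can switch to Low (2.2 → 5.1). Not NE.
(Medium, Medium): Plant 1 can switch to Max (5.6 → 6). Not NE.
(Medium, High): Plant 1 can switch to Max (1.2 → 2.8). Not NE.
(Medium, Max): Plant 1 can switch to Low (3.7 → 5). Not NE.
(High, Low): Plant 1 can switch to Low (0.1 → 5.1). Not NE.
(High, Medium): Plant 1 can switch to Medium (3.4 → 5.6). Not NE.
(Max, Max): Plant 1 gets 6, best alternative 5; Plant 2 gets 5.7, best alternative 5.3. No profitable deviation — NE.
(The remaining 5 profiles each have a profitable deviation by the same check.)

The unique pure-strategy Nash equilibrium is (Max, Max).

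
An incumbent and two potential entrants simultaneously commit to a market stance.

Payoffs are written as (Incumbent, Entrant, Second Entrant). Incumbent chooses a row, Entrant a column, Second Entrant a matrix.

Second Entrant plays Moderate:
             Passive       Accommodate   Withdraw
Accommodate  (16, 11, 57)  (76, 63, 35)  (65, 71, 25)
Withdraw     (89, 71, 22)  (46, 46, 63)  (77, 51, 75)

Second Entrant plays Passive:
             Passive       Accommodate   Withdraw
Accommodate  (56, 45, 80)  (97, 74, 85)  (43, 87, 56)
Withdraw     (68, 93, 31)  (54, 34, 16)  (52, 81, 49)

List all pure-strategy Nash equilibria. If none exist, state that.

The unique pure-strategy Nash equilibrium is (Withdraw, Passive, Passive).

Incumbent against (Passive, Moderate): payoffs 16, 89 → best response Withdraw.
Incumbent against (Passive, Passive): payoffs 56, 68 → best response Withdraw.
Incumbent against (Accommodate, Moderate): payoffs 76, 46 → best response Accommodate.
Incumbent against (Accommodate, Passive): payoffs 97, 54 → best response Accommodate.
Incumbent against (Withdraw, Moderate): payoffs 65, 77 → best response Withdraw.
Incumbent against (Withdraw, Passive): payoffs 43, 52 → best response Withdraw.
Entrant against (Accommodate, Moderate): payoffs 11, 63, 71 → best response Withdraw.
Entrant against (Accommodate, Passive): payoffs 45, 74, 87 → best response Withdraw.
Entrant against (Withdraw, Moderate): payoffs 71, 46, 51 → best response Passive.
Entrant against (Withdraw, Passive): payoffs 93, 34, 81 → best response Passive.
Second Entrant against (Accommodate, Passive): payoffs 57, 80 → best response Passive.
Second Entrant against (Accommodate, Accommodate): payoffs 35, 85 → best response Passive.
Second Entrant against (Accommodate, Withdraw): payoffs 25, 56 → best response Passive.
Second Entrant against (Withdraw, Passive): payoffs 22, 31 → best response Passive.
Second Entrant against (Withdraw, Accommodate): payoffs 63, 16 → best response Moderate.
Second Entrant against (Withdraw, Withdraw): payoffs 75, 49 → best response Moderate.
Mutual best responses: (Withdraw, Passive, Passive).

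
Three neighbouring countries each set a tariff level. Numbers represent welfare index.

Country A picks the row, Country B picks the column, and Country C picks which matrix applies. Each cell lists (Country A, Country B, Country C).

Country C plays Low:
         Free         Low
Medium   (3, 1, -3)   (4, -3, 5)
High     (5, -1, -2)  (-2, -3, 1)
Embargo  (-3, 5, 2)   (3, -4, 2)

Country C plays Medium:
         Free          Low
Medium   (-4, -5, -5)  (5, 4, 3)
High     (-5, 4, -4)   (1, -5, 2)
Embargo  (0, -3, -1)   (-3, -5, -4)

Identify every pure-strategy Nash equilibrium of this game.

Country A against (Free, Low): payoffs 3, 5, -3 → best response High.
Country A against (Free, Medium): payoffs -4, -5, 0 → best response Embargo.
Country A against (Low, Low): payoffs 4, -2, 3 → best response Medium.
Country A against (Low, Medium): payoffs 5, 1, -3 → best response Medium.
Country B against (Medium, Low): payoffs 1, -3 → best response Free.
Country B against (Medium, Medium): payoffs -5, 4 → best response Low.
Country B against (High, Low): payoffs -1, -3 → best response Free.
Country B against (High, Medium): payoffs 4, -5 → best response Free.
Country B against (Embargo, Low): payoffs 5, -4 → best response Free.
Country B against (Embargo, Medium): payoffs -3, -5 → best response Free.
Country C against (Medium, Free): payoffs -3, -5 → best response Low.
Country C against (Medium, Low): payoffs 5, 3 → best response Low.
Country C against (High, Free): payoffs -2, -4 → best response Low.
Country C against (High, Low): payoffs 1, 2 → best response Medium.
Country C against (Embargo, Free): payoffs 2, -1 → best response Low.
Country C against (Embargo, Low): payoffs 2, -4 → best response Low.
Mutual best responses: (High, Free, Low).

The unique pure-strategy Nash equilibrium is (High, Free, Low).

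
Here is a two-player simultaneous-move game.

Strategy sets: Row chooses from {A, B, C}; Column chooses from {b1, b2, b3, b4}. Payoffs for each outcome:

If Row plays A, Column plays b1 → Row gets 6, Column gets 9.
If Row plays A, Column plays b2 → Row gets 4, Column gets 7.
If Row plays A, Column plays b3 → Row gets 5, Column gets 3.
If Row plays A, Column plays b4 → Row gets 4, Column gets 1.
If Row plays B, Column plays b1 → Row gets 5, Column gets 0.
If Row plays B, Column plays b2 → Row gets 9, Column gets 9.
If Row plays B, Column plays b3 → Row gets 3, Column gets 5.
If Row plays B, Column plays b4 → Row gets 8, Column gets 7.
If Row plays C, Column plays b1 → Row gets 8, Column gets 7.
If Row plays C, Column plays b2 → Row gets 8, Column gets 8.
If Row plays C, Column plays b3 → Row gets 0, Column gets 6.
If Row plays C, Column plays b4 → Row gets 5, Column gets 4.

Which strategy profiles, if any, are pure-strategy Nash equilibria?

Row against b1: payoffs 6, 5, 8 → best response C.
Row against b2: payoffs 4, 9, 8 → best response B.
Row against b3: payoffs 5, 3, 0 → best response A.
Row against b4: payoffs 4, 8, 5 → best response B.
Column against A: payoffs 9, 7, 3, 1 → best response b1.
Column against B: payoffs 0, 9, 5, 7 → best response b2.
Column against C: payoffs 7, 8, 6, 4 → best response b2.
Mutual best responses: (B, b2).

(B, b2)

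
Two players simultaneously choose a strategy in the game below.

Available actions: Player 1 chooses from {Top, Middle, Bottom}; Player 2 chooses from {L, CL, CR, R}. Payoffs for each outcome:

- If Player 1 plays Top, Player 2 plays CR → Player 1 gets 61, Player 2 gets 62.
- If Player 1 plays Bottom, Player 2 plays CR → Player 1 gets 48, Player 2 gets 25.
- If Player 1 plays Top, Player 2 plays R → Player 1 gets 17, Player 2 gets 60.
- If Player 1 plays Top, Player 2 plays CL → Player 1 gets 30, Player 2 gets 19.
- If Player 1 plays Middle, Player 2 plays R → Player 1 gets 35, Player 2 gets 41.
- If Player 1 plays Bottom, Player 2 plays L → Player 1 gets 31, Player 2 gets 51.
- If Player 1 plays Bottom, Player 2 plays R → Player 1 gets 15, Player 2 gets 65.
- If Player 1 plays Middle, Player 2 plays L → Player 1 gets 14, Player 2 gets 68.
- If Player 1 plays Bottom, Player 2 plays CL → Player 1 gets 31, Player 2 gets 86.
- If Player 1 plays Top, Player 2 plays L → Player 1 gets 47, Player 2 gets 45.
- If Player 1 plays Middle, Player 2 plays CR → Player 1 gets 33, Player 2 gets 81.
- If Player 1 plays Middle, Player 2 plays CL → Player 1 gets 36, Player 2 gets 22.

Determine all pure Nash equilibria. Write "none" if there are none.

Player 1 against L: payoffs 47, 14, 31 → best response Top.
Player 1 against CL: payoffs 30, 36, 31 → best response Middle.
Player 1 against CR: payoffs 61, 33, 48 → best response Top.
Player 1 against R: payoffs 17, 35, 15 → best response Middle.
Player 2 against Top: payoffs 45, 19, 62, 60 → best response CR.
Player 2 against Middle: payoffs 68, 22, 81, 41 → best response CR.
Player 2 against Bottom: payoffs 51, 86, 25, 65 → best response CL.
Mutual best responses: (Top, CR).

(Top, CR)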